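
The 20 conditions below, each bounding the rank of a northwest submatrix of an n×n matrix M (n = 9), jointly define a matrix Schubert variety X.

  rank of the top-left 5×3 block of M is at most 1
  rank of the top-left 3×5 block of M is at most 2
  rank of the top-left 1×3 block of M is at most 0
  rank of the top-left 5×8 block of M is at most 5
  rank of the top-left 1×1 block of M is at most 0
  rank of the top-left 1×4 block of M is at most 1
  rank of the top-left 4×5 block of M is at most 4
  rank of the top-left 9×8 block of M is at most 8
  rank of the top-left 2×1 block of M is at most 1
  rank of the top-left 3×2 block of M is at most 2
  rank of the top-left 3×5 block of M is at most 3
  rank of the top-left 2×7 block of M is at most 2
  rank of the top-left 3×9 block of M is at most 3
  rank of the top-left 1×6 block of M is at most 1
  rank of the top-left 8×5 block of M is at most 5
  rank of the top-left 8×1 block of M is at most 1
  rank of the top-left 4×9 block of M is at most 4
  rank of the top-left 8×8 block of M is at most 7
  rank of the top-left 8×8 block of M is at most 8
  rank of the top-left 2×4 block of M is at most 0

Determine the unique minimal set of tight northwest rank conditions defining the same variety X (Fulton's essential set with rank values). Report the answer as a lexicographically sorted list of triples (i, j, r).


Rank table r_w(9×9) implied by the 20 constraints:

  0  0  0  0  1  1  1  1  1
  0  0  0  0  1  2  2  2  2
  1  1  1  1  2  3  3  3  3
  1  1  1  2  3  4  4  4  4
  1  1  1  2  3  4  5  5  5
  1  2  2  3  4  5  6  6  6
  1  2  3  4  5  6  7  7  7
  1  2  3  4  5  6  7  7  8
  1  2  3  4  5  6  7  8  9

reading off 1-entries of Δ²R: w = (5, 6, 1, 4, 7, 2, 3, 9, 8).

ℓ(w)=13; the 3 essential cells (i,j,r):

[(2, 4, 0), (5, 3, 1), (8, 8, 7)]


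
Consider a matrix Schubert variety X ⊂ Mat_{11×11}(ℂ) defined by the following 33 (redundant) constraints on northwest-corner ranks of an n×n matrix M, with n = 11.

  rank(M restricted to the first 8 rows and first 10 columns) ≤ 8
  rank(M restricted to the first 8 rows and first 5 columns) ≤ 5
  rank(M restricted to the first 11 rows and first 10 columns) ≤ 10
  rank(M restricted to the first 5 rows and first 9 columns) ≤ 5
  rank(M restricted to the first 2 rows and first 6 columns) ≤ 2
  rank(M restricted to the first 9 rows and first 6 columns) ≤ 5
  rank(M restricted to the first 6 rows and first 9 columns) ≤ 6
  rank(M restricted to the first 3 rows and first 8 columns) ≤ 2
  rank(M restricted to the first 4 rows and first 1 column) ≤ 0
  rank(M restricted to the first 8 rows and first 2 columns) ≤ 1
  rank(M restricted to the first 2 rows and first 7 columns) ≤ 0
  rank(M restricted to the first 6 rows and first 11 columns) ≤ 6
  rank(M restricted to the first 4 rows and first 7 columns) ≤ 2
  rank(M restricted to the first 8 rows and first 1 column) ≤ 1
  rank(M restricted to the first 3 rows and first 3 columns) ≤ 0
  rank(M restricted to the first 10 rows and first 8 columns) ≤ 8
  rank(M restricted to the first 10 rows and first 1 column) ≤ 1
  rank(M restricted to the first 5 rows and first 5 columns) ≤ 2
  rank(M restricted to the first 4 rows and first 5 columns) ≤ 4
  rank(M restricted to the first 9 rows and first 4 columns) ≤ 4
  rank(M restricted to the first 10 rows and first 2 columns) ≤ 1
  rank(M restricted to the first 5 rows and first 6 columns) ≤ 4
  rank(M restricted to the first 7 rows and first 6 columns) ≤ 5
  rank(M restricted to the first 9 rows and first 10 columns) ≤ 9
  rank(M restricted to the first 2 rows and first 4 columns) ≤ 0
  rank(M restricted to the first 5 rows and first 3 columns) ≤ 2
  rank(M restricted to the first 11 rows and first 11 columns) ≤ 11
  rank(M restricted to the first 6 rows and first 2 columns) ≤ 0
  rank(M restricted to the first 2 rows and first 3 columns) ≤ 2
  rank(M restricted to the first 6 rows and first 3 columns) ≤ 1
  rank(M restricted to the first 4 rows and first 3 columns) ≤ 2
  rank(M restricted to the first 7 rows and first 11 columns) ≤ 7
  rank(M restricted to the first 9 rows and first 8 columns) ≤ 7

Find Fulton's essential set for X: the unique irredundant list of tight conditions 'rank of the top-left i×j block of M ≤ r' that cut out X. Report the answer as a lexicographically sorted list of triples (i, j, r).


The tightest implied rank at each (i,j), from the 33 conditions:

  R[1]: 0  0  0  0  0  0  0  1  1  1  1
  R[2]: 0  0  0  0  0  0  0  1  2  2  2
  R[3]: 0  0  0  1  1  1  1  2  3  3  3
  R[4]: 0  0  1  2  2  2  2  3  4  4  4
  R[5]: 0  0  1  2  2  3  3  4  5  5  5
  R[6]: 0  0  1  2  3  4  4  5  6  6  6
  R[7]: 1  1  2  3  4  5  5  6  7  7  7
  R[8]: 1  1  2  3  4  5  6  7  8  8  8
  R[9]: 1  1  2  3  4  5  6  7  8  9  9
  R[10]: 1  1  2  3  4  5  6  7  8  9  10
  R[11]: 1  2  3  4  5  6  7  8  9  10  11

second differences of R give the permutation w = (8, 9, 4, 3, 6, 5, 1, 7, 10, 11, 2).

|D(w)|=27, |Ess(w)|=5:

[(2, 7, 0), (3, 3, 0), (5, 5, 2), (6, 2, 0), (10, 2, 1)]


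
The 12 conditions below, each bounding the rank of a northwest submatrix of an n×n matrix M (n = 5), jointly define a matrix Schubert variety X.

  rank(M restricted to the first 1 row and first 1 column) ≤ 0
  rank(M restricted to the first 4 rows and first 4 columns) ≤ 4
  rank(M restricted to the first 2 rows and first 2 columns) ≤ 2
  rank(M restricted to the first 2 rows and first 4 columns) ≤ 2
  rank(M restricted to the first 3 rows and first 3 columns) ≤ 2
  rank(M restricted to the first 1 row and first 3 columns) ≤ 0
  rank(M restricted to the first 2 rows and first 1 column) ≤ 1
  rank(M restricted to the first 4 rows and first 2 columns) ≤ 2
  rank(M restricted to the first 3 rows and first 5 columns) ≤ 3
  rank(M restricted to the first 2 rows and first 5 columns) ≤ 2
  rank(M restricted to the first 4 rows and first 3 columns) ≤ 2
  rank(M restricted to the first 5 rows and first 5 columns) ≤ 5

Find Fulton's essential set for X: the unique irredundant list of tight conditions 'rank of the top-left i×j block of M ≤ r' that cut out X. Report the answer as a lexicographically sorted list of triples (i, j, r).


Reconstructing r_w from the 12 given conditions:

  0, 0, 0, 1, 1
  1, 1, 1, 2, 2
  1, 2, 2, 3, 3
  1, 2, 2, 3, 4
  1, 2, 3, 4, 5

giving w = (4, 1, 2, 5, 3) via Δ²R.

D(w) has 4 cells with 2 SE-corners; essential set:

[(1, 3, 0), (4, 3, 2)]


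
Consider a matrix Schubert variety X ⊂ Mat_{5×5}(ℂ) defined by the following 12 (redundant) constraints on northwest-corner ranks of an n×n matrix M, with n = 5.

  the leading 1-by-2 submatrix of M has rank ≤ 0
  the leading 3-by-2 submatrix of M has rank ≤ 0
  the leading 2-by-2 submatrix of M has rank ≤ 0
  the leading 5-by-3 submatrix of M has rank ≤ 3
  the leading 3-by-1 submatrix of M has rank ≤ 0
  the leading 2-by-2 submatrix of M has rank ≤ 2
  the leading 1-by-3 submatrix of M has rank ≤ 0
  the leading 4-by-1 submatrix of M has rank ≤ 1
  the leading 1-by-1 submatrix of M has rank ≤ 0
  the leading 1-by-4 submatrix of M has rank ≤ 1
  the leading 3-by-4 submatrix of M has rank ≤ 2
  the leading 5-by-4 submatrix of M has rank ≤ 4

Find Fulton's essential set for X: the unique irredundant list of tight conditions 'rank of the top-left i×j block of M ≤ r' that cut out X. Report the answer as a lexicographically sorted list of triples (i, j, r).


Computing R[i][j] = min implied NW-rank bound (n=5, 12 conditions):

  R[1]: 0, 0, 0, 1, 1
  R[2]: 0, 0, 1, 2, 2
  R[3]: 0, 0, 1, 2, 3
  R[4]: 1, 1, 2, 3, 4
  R[5]: 1, 2, 3, 4, 5

so w = (4, 3, 5, 1, 2).

2 SE-corners of the 7-cell Rothe diagram give Ess(w):

[(1, 3, 0), (3, 2, 0)]


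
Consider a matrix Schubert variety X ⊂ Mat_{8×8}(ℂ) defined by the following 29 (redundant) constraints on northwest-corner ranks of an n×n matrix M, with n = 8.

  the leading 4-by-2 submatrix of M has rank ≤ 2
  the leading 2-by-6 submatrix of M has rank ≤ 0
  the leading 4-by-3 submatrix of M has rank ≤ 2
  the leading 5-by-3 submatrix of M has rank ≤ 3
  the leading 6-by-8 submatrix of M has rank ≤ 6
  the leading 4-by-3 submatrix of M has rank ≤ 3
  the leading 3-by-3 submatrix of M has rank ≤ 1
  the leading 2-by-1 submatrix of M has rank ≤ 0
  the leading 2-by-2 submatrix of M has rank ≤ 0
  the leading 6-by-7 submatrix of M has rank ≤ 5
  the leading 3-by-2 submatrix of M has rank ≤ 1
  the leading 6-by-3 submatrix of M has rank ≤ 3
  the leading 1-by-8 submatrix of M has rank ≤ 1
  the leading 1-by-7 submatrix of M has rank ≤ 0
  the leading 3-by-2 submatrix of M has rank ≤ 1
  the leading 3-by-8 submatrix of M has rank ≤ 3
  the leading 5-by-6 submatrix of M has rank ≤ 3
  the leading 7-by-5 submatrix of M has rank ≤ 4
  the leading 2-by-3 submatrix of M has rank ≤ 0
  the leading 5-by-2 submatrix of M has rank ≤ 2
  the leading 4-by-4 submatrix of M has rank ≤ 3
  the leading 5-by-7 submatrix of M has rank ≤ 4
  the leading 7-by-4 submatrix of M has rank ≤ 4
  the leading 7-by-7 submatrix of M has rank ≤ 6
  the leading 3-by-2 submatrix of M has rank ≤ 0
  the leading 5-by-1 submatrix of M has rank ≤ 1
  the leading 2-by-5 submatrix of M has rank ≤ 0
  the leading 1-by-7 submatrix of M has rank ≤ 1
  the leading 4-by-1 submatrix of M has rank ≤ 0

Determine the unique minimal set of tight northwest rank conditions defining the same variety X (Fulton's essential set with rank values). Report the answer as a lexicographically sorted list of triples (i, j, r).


Propagating the 29 rank bounds to every northwest block:

  i=1: 0 0 0 0 0 0 0 1
  i=2: 0 0 0 0 0 0 1 2
  i=3: 0 0 1 1 1 1 2 3
  i=4: 0 1 2 2 2 2 3 4
  i=5: 1 2 3 3 3 3 4 5
  i=6: 1 2 3 4 4 4 5 6
  i=7: 1 2 3 4 4 5 6 7
  i=8: 1 2 3 4 5 6 7 8

so w = (8, 7, 3, 2, 1, 4, 6, 5).

ℓ(w)=17; the 5 essential cells (i,j,r):

[(1, 7, 0), (2, 6, 0), (3, 2, 0), (4, 1, 0), (7, 5, 4)]


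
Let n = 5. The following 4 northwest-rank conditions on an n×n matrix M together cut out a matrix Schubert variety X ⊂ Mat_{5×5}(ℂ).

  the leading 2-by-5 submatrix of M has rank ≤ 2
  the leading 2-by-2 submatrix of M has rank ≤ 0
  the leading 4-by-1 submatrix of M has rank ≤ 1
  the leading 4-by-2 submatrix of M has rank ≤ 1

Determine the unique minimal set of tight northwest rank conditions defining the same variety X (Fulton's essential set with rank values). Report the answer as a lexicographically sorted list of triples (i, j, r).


Reconstructing r_w from the 4 given conditions:

  0  0  1  1  1
  0  0  1  2  2
  1  1  2  3  3
  1  1  2  3  4
  1  2  3  4  5

second differences of R give the permutation w = (3, 4, 1, 5, 2).

Fulton essential set (2 of the 5 Rothe cells):

[(2, 2, 0), (4, 2, 1)]


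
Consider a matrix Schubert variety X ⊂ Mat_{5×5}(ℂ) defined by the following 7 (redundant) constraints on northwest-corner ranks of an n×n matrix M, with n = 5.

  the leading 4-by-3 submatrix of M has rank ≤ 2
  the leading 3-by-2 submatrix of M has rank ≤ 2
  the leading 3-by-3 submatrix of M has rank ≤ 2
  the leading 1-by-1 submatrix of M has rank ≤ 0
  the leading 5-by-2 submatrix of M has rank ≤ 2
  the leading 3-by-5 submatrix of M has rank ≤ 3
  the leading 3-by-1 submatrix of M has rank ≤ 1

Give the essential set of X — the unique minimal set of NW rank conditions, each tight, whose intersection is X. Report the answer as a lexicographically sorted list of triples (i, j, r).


Reconstructing r_w from the 7 given conditions:

  row 1: 0 | 1 | 1 | 1 | 1
  row 2: 1 | 2 | 2 | 2 | 2
  row 3: 1 | 2 | 2 | 3 | 3
  row 4: 1 | 2 | 2 | 3 | 4
  row 5: 1 | 2 | 3 | 4 | 5

the unique w with this rank table is (2, 1, 4, 5, 3).

|D(w)|=3, |Ess(w)|=2:

[(1, 1, 0), (4, 3, 2)]


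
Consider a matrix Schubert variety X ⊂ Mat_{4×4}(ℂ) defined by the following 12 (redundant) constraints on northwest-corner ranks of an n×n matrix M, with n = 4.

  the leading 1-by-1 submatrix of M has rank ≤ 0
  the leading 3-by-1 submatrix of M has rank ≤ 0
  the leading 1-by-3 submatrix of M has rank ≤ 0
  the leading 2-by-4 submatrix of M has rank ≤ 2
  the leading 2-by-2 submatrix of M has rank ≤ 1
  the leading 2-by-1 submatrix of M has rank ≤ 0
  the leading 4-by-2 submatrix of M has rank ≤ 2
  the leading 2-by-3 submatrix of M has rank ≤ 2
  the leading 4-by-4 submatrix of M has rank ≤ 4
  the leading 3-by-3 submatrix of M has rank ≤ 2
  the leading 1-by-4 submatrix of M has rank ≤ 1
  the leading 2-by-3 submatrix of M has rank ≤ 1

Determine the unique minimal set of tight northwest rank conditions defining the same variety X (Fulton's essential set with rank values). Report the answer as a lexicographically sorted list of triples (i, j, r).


Recovering R(i,j) via the rank-extension bound from the 12 conditions:

  R[1]: 0, 0, 0, 1
  R[2]: 0, 1, 1, 2
  R[3]: 0, 1, 2, 3
  R[4]: 1, 2, 3, 4

hence w(1..4) = (4, 2, 3, 1).

Rothe diagram D(w) (5 cells), 2 SE-corners (essential conditions):

[(1, 3, 0), (3, 1, 0)]


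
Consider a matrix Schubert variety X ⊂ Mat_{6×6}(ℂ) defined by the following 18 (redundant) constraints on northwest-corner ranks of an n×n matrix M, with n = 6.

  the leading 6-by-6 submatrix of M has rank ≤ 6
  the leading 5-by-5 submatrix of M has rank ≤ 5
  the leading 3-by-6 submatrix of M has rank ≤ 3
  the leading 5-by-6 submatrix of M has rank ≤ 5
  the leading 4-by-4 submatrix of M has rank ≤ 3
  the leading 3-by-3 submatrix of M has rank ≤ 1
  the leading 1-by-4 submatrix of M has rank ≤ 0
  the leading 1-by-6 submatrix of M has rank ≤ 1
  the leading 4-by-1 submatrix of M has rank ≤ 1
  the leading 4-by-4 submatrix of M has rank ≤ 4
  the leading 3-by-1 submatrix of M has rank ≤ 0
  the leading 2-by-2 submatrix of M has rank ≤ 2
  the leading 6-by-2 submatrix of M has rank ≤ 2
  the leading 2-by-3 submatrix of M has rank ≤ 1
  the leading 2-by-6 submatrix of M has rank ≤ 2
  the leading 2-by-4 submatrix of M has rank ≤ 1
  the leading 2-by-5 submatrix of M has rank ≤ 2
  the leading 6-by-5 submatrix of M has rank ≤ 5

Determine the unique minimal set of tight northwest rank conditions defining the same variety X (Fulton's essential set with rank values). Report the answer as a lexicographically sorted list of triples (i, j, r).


Propagating the 18 rank bounds to every northwest block:

  row 1: 0, 0, 0, 0, 1, 1
  row 2: 0, 1, 1, 1, 2, 2
  row 3: 0, 1, 1, 2, 3, 3
  row 4: 1, 2, 2, 3, 4, 4
  row 5: 1, 2, 3, 4, 5, 5
  row 6: 1, 2, 3, 4, 5, 6

the unique w with this rank table is (5, 2, 4, 1, 3, 6).

Rothe diagram D(w) (7 cells), 3 SE-corners (essential conditions):

[(1, 4, 0), (3, 1, 0), (3, 3, 1)]


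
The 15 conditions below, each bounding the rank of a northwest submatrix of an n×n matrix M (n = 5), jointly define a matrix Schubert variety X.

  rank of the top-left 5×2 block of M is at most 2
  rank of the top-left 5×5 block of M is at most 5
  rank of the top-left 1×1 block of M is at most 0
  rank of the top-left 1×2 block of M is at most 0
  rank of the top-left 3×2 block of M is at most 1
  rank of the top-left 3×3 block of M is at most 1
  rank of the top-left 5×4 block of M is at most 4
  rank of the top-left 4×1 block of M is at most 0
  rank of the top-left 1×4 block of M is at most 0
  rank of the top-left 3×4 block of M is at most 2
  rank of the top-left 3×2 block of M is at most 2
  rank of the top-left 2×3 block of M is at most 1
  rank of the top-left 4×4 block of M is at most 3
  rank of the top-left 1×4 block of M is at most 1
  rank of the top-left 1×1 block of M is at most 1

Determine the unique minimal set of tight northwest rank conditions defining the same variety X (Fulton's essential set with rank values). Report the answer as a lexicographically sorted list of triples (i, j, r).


Propagating the 15 rank bounds to every northwest block:

  R[1]: 0 | 0 | 0 | 0 | 1
  R[2]: 0 | 1 | 1 | 1 | 2
  R[3]: 0 | 1 | 1 | 2 | 3
  R[4]: 0 | 1 | 2 | 3 | 4
  R[5]: 1 | 2 | 3 | 4 | 5

giving w = (5, 2, 4, 3, 1) via Δ²R.

D(w) has 8 cells with 3 SE-corners; essential set:

[(1, 4, 0), (3, 3, 1), (4, 1, 0)]


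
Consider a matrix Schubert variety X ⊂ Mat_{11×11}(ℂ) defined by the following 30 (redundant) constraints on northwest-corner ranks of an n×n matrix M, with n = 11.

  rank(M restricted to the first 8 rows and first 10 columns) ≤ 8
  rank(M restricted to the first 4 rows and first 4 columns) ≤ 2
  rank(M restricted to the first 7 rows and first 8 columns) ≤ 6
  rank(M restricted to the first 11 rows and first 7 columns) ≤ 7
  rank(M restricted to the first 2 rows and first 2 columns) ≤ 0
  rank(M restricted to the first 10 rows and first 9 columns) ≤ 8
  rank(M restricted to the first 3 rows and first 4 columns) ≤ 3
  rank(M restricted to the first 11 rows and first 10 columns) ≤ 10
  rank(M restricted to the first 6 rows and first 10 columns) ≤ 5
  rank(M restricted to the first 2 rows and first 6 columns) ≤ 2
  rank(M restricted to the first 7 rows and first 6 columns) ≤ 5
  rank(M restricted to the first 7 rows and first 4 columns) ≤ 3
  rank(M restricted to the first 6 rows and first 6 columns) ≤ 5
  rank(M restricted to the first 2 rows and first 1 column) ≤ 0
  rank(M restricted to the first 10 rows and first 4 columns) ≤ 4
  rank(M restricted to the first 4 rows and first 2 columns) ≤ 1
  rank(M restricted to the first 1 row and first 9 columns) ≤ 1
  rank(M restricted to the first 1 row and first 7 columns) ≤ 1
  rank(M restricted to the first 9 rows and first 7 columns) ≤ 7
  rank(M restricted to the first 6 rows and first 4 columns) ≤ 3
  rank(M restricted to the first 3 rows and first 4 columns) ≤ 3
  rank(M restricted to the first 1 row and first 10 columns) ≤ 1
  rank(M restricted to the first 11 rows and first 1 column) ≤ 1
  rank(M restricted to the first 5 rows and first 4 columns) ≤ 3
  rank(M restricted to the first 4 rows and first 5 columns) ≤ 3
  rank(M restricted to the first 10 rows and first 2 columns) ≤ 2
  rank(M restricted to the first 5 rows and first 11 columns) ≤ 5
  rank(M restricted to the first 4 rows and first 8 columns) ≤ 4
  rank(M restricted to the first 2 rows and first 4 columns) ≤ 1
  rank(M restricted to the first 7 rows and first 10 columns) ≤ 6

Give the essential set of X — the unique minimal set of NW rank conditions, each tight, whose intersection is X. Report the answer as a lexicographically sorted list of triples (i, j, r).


Computing R[i][j] = min implied NW-rank bound (n=11, 30 conditions):

  R[1]: 0  0  1  1  1  1  1  1  1  1  1
  R[2]: 0  0  1  1  2  2  2  2  2  2  2
  R[3]: 1  1  2  2  3  3  3  3  3  3  3
  R[4]: 1  1  2  2  3  4  4  4  4  4  4
  R[5]: 1  2  3  3  4  5  5  5  5  5  5
  R[6]: 1  2  3  3  4  5  5  5  5  5  6
  R[7]: 1  2  3  3  4  5  6  6  6  6  7
  R[8]: 1  2  3  4  5  6  7  7  7  7  8
  R[9]: 1  2  3  4  5  6  7  8  8  8  9
  R[10]: 1  2  3  4  5  6  7  8  8  9  10
  R[11]: 1  2  3  4  5  6  7  8  9  10  11

hence w(1..11) = (3, 5, 1, 6, 2, 11, 7, 4, 8, 10, 9).

|D(w)|=14, |Ess(w)|=7:

[(2, 2, 0), (2, 4, 1), (4, 2, 1), (4, 4, 2), (6, 10, 5), (7, 4, 3), (10, 9, 8)]


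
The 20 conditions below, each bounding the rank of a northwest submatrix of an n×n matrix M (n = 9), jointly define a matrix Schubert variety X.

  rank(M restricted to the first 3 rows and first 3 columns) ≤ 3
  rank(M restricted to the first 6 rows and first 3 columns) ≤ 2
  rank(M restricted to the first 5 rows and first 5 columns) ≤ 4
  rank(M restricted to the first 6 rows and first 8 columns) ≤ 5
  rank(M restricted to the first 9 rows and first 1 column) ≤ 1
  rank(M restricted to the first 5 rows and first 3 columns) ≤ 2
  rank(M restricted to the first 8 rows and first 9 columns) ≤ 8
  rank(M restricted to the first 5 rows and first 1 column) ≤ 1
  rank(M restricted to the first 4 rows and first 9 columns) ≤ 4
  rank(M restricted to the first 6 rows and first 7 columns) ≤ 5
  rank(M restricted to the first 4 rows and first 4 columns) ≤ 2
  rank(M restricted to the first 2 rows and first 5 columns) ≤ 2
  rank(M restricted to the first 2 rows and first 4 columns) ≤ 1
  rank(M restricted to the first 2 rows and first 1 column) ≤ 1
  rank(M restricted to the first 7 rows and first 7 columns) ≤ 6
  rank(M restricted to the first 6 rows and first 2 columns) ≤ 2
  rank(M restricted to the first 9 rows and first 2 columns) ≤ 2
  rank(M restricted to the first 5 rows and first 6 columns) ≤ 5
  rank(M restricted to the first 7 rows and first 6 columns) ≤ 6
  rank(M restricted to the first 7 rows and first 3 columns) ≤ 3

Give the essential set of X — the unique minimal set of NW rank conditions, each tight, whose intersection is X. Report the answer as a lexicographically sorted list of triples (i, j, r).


Recovering R(i,j) via the rank-extension bound from the 20 conditions:

  R[1]: 1 1 1 1 1 1 1 1 1
  R[2]: 1 1 1 1 2 2 2 2 2
  R[3]: 1 2 2 2 3 3 3 3 3
  R[4]: 1 2 2 2 3 4 4 4 4
  R[5]: 1 2 2 3 4 5 5 5 5
  R[6]: 1 2 2 3 4 5 5 5 6
  R[7]: 1 2 3 4 5 6 6 6 7
  R[8]: 1 2 3 4 5 6 7 7 8
  R[9]: 1 2 3 4 5 6 7 8 9

so w = (1, 5, 2, 6, 4, 9, 3, 7, 8).

Rothe diagram D(w) (9 cells), 4 SE-corners (essential conditions):

[(2, 4, 1), (4, 4, 2), (6, 3, 2), (6, 8, 5)]


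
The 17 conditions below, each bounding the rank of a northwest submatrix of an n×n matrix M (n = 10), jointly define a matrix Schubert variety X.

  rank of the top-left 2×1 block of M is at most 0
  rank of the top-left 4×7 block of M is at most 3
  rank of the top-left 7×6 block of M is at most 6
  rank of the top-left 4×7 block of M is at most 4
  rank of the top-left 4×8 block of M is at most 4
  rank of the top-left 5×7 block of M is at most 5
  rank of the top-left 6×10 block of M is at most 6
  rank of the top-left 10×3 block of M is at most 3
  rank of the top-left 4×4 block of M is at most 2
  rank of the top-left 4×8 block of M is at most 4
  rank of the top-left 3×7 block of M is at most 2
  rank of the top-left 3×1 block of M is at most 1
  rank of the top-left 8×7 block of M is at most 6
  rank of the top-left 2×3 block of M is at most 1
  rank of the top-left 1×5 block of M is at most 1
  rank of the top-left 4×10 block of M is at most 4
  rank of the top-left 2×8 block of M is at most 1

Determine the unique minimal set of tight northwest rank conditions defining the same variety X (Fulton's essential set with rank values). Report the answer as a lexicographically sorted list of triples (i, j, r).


Reconstructing r_w from the 17 given conditions:

  0  1  1  1  1  1  1  1  1  1
  0  1  1  1  1  1  1  1  2  2
  1  2  2  2  2  2  2  2  3  3
  1  2  2  2  3  3  3  3  4  4
  1  2  3  3  4  4  4  4  5  5
  1  2  3  4  5  5  5  5  6  6
  1  2  3  4  5  6  6  6  7  7
  1  2  3  4  5  6  6  7  8  8
  1  2  3  4  5  6  7  8  9  9
  1  2  3  4  5  6  7  8  9  10

second differences of R give the permutation w = (2, 9, 1, 5, 3, 4, 6, 8, 7, 10).

ℓ(w)=11; the 4 essential cells (i,j,r):

[(2, 1, 0), (2, 8, 1), (4, 4, 2), (8, 7, 6)]


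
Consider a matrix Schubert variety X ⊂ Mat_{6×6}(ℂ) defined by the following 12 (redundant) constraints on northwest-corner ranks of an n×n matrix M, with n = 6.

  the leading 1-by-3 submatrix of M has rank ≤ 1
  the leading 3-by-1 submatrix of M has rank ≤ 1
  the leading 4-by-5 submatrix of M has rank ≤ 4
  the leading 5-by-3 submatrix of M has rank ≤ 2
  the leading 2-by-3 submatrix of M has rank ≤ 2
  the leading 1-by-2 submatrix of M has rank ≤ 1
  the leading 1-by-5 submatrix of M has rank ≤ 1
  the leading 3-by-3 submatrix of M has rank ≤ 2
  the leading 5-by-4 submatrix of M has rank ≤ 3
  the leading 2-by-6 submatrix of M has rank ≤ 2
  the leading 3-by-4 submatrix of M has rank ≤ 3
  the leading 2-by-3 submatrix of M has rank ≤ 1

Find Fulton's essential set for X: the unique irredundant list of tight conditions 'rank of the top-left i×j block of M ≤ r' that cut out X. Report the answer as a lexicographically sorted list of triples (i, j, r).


The tightest implied rank at each (i,j), from the 12 conditions:

  row 1: 1  1  1  1  1  1
  row 2: 1  1  1  2  2  2
  row 3: 1  2  2  3  3  3
  row 4: 1  2  2  3  4  4
  row 5: 1  2  2  3  4  5
  row 6: 1  2  3  4  5  6

second differences of R give the permutation w = (1, 4, 2, 5, 6, 3).

Rothe diagram D(w) (4 cells), 2 SE-corners (essential conditions):

[(2, 3, 1), (5, 3, 2)]


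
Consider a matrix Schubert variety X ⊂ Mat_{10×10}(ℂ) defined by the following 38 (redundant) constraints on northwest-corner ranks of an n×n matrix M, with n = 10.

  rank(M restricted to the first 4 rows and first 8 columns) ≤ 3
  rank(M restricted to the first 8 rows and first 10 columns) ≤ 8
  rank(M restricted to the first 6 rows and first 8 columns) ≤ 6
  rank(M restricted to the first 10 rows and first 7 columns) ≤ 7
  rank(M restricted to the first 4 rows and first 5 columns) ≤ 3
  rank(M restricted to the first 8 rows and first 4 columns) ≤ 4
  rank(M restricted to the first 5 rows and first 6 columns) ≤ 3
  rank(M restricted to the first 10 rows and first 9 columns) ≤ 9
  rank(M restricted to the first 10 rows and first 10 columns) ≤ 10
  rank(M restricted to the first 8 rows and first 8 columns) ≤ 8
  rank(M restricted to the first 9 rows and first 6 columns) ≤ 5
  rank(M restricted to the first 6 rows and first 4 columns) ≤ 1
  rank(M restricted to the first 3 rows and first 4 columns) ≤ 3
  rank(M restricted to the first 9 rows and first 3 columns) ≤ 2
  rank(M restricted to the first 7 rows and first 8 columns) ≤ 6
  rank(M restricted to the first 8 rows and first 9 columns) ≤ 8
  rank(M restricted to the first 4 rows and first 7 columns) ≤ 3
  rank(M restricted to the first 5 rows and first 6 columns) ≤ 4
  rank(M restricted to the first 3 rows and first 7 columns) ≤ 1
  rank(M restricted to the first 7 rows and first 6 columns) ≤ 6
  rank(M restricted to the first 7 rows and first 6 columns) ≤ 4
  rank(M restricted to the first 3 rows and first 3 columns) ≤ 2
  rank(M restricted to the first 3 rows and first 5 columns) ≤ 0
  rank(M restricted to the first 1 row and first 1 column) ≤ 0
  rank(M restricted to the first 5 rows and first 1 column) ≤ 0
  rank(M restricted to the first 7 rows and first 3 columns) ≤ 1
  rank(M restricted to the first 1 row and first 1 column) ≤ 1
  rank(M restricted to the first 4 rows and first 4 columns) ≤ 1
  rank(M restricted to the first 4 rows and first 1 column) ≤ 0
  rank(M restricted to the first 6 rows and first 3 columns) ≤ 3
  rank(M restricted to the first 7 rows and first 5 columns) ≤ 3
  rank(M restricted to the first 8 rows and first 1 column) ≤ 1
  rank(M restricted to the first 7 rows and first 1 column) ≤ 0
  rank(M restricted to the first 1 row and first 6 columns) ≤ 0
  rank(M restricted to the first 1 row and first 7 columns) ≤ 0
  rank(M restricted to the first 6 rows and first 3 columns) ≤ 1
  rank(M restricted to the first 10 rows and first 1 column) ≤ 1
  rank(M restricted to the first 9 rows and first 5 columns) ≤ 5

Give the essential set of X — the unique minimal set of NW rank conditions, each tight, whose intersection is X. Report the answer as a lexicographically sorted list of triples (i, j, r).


The tightest implied rank at each (i,j), from the 38 conditions:

  row 1: 0 0 0 0 0 0 0 1 1 1
  row 2: 0 0 0 0 0 1 1 2 2 2
  row 3: 0 0 0 0 0 1 1 2 3 3
  row 4: 0 1 1 1 1 2 2 3 4 4
  row 5: 0 1 1 1 2 3 3 4 5 5
  row 6: 0 1 1 1 2 3 4 5 6 6
  row 7: 0 1 1 2 3 4 5 6 7 7
  row 8: 1 2 2 3 4 5 6 7 8 8
  row 9: 1 2 2 3 4 5 6 7 8 9
  row 10: 1 2 3 4 5 6 7 8 9 10

hence w(1..10) = (8, 6, 9, 2, 5, 7, 4, 1, 10, 3).

Rothe diagram D(w) (28 cells), 7 SE-corners (essential conditions):

[(1, 7, 0), (3, 5, 0), (3, 7, 1), (6, 4, 1), (7, 1, 0), (7, 3, 1), (9, 3, 2)]


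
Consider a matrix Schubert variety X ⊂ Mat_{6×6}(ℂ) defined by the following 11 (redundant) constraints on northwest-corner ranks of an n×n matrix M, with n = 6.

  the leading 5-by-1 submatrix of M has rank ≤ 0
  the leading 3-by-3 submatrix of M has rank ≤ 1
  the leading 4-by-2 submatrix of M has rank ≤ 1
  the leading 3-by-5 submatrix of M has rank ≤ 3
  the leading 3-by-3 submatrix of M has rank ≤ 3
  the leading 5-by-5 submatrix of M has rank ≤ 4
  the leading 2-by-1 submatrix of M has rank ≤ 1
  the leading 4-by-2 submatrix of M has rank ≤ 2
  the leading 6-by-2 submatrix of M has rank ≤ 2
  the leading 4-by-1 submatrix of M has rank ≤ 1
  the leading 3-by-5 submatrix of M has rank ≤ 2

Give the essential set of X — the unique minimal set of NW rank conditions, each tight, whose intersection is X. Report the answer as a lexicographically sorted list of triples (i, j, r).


Rank table r_w(6×6) implied by the 11 constraints:

  row 1: 0 1 1 1 1 1
  row 2: 0 1 1 2 2 2
  row 3: 0 1 1 2 2 3
  row 4: 0 1 2 3 3 4
  row 5: 0 1 2 3 4 5
  row 6: 1 2 3 4 5 6

so w = (2, 4, 6, 3, 5, 1).

|D(w)|=8, |Ess(w)|=3:

[(3, 3, 1), (3, 5, 2), (5, 1, 0)]


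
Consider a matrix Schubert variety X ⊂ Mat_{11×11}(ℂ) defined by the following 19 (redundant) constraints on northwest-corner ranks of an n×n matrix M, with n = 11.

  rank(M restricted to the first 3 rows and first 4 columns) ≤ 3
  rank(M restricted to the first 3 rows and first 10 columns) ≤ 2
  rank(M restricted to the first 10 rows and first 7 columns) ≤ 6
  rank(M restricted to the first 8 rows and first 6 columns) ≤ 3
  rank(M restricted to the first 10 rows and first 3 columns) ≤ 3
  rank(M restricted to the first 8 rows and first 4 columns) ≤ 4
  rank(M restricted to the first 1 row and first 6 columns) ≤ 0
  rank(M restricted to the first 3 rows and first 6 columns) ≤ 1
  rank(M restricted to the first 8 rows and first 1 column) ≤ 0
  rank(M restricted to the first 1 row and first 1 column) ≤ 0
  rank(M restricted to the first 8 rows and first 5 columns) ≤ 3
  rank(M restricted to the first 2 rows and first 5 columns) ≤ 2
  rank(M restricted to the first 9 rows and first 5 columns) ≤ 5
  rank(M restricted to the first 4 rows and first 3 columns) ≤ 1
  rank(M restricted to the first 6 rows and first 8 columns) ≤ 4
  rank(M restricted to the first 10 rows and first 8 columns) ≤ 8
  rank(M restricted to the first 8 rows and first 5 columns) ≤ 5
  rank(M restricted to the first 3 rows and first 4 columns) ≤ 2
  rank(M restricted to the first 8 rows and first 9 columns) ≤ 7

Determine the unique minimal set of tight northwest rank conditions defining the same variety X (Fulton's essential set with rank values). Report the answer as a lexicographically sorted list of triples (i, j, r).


Rank table r_w(11×11) implied by the 19 constraints:

  i=1: 0  0  0  0  0  0  1  1  1  1  1
  i=2: 0  1  1  1  1  1  2  2  2  2  2
  i=3: 0  1  1  1  1  1  2  2  2  2  3
  i=4: 0  1  1  2  2  2  3  3  3  3  4
  i=5: 0  1  2  3  3  3  4  4  4  4  5
  i=6: 0  1  2  3  3  3  4  4  5  5  6
  i=7: 0  1  2  3  3  3  4  5  6  6  7
  i=8: 0  1  2  3  3  3  4  5  6  7  8
  i=9: 1  2  3  4  4  4  5  6  7  8  9
  i=10: 1  2  3  4  5  5  6  7  8  9  10
  i=11: 1  2  3  4  5  6  7  8  9  10  11

second differences of R give the permutation w = (7, 2, 11, 4, 3, 9, 8, 10, 1, 5, 6).

7 SE-corners of the 28-cell Rothe diagram give Ess(w):

[(1, 6, 0), (3, 6, 1), (3, 10, 2), (4, 3, 1), (6, 8, 4), (8, 1, 0), (8, 6, 3)]


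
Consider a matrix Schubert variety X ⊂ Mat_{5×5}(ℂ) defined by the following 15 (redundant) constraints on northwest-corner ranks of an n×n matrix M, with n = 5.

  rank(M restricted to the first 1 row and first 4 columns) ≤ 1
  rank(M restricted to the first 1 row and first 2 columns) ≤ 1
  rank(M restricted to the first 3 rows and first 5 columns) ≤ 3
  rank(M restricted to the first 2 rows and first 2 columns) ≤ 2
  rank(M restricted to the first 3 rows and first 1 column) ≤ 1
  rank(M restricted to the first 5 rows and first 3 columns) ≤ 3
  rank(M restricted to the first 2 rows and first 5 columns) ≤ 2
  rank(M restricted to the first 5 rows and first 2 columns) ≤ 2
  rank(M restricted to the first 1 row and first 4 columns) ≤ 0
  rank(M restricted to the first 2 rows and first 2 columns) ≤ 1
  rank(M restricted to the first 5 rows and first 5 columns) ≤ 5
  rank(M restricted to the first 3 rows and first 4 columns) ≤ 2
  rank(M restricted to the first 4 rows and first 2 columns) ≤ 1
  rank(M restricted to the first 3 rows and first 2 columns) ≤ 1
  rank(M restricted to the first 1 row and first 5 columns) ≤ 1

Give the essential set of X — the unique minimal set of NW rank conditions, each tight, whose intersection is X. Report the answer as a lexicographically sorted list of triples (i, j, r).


The tightest implied rank at each (i,j), from the 15 conditions:

  0 | 0 | 0 | 0 | 1
  1 | 1 | 1 | 1 | 2
  1 | 1 | 2 | 2 | 3
  1 | 1 | 2 | 3 | 4
  1 | 2 | 3 | 4 | 5

so w = (5, 1, 3, 4, 2).

2 SE-corners of the 6-cell Rothe diagram give Ess(w):

[(1, 4, 0), (4, 2, 1)]


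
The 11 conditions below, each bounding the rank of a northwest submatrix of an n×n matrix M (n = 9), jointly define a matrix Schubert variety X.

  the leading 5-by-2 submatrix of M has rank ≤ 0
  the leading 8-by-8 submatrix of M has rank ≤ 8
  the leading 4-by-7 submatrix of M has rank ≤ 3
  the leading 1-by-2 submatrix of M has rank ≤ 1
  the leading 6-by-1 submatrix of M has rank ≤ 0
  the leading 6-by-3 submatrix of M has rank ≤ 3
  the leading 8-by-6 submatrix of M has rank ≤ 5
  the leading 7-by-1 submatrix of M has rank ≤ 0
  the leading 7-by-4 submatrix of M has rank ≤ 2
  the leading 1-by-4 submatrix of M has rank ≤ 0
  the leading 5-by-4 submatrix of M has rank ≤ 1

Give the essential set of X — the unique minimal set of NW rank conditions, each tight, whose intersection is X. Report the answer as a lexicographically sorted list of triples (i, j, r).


Recovering R(i,j) via the rank-extension bound from the 11 conditions:

  R[1]: 0, 0, 0, 0, 1, 1, 1, 1, 1
  R[2]: 0, 0, 1, 1, 2, 2, 2, 2, 2
  R[3]: 0, 0, 1, 1, 2, 3, 3, 3, 3
  R[4]: 0, 0, 1, 1, 2, 3, 3, 4, 4
  R[5]: 0, 0, 1, 1, 2, 3, 4, 5, 5
  R[6]: 0, 1, 2, 2, 3, 4, 5, 6, 6
  R[7]: 0, 1, 2, 2, 3, 4, 5, 6, 7
  R[8]: 1, 2, 3, 3, 4, 5, 6, 7, 8
  R[9]: 1, 2, 3, 4, 5, 6, 7, 8, 9

hence w(1..9) = (5, 3, 6, 8, 7, 2, 9, 1, 4).

|D(w)|=19, |Ess(w)|=6:

[(1, 4, 0), (4, 7, 3), (5, 2, 0), (5, 4, 1), (7, 1, 0), (7, 4, 2)]


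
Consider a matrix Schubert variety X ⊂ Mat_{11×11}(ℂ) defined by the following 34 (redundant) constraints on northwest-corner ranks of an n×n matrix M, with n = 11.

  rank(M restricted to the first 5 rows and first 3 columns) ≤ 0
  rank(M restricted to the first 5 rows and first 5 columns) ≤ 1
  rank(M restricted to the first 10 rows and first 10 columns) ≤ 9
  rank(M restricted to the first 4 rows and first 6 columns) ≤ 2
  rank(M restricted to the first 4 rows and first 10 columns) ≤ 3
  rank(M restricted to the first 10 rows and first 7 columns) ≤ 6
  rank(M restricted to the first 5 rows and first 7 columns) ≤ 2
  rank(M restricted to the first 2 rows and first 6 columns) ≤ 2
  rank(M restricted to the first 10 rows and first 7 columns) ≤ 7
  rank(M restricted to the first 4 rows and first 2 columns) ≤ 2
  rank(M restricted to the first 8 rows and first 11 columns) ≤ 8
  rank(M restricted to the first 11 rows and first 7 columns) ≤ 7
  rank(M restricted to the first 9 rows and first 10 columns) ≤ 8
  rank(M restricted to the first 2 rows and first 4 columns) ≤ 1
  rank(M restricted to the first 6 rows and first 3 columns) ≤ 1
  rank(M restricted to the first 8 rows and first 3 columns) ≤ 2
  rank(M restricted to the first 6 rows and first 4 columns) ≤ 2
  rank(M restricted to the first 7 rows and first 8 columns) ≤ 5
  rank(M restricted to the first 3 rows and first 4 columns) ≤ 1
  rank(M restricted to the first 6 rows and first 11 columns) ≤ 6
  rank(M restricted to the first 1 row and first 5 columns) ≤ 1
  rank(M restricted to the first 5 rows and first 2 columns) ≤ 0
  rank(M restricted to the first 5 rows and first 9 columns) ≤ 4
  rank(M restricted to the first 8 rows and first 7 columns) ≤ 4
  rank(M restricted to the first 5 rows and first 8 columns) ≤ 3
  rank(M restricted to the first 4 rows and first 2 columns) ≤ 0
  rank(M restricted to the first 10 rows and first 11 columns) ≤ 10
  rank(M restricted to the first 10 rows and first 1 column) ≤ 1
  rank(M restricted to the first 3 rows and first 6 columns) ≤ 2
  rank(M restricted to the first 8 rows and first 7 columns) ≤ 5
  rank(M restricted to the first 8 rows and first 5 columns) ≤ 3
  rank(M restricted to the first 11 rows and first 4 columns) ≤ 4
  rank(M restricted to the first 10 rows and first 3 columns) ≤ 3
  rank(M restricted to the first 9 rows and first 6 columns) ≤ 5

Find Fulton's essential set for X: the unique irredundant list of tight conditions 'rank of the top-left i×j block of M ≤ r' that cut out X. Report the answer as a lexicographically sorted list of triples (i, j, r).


Recovering R(i,j) via the rank-extension bound from the 34 conditions:

  R[1]: 0  0  0  1  1  1  1  1  1  1  1
  R[2]: 0  0  0  1  1  2  2  2  2  2  2
  R[3]: 0  0  0  1  1  2  2  3  3  3  3
  R[4]: 0  0  0  1  1  2  2  3  3  3  4
  R[5]: 0  0  0  1  1  2  2  3  4  4  5
  R[6]: 1  1  1  2  2  3  3  4  5  5  6
  R[7]: 1  2  2  3  3  4  4  5  6  6  7
  R[8]: 1  2  2  3  3  4  4  5  6  7  8
  R[9]: 1  2  3  4  4  5  5  6  7  8  9
  R[10]: 1  2  3  4  5  6  6  7  8  9  10
  R[11]: 1  2  3  4  5  6  7  8  9  10  11

giving w = (4, 6, 8, 11, 9, 1, 2, 10, 3, 5, 7) via Δ²R.

ℓ(w)=27; the 7 essential cells (i,j,r):

[(4, 10, 3), (5, 3, 0), (5, 5, 1), (5, 7, 2), (8, 3, 2), (8, 5, 3), (8, 7, 4)]


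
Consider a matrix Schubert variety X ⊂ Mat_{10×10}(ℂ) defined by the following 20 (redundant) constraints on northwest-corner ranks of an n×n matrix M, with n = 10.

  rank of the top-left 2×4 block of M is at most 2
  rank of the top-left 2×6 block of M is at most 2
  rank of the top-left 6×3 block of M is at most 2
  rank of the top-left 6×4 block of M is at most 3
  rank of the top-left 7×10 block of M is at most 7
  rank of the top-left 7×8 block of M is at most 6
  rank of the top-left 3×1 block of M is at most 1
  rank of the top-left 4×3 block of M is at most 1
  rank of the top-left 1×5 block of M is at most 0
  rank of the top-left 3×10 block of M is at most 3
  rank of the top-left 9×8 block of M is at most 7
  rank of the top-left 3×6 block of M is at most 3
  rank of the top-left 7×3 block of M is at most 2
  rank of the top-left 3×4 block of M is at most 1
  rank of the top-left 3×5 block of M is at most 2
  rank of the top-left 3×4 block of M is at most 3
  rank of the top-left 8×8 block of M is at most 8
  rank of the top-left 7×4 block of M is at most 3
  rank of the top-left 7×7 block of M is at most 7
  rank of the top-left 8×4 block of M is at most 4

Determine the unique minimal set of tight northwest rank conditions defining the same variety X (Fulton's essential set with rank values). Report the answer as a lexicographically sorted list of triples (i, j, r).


Recovering R(i,j) via the rank-extension bound from the 20 conditions:

  i=1: 0, 0, 0, 0, 0, 1, 1, 1, 1, 1
  i=2: 1, 1, 1, 1, 1, 2, 2, 2, 2, 2
  i=3: 1, 1, 1, 1, 2, 3, 3, 3, 3, 3
  i=4: 1, 1, 1, 2, 3, 4, 4, 4, 4, 4
  i=5: 1, 2, 2, 3, 4, 5, 5, 5, 5, 5
  i=6: 1, 2, 2, 3, 4, 5, 6, 6, 6, 6
  i=7: 1, 2, 2, 3, 4, 5, 6, 6, 7, 7
  i=8: 1, 2, 3, 4, 5, 6, 7, 7, 8, 8
  i=9: 1, 2, 3, 4, 5, 6, 7, 7, 8, 9
  i=10: 1, 2, 3, 4, 5, 6, 7, 8, 9, 10

second differences of R give the permutation w = (6, 1, 5, 4, 2, 7, 9, 3, 10, 8).

ℓ(w)=14; the 6 essential cells (i,j,r):

[(1, 5, 0), (3, 4, 1), (4, 3, 1), (7, 3, 2), (7, 8, 6), (9, 8, 7)]


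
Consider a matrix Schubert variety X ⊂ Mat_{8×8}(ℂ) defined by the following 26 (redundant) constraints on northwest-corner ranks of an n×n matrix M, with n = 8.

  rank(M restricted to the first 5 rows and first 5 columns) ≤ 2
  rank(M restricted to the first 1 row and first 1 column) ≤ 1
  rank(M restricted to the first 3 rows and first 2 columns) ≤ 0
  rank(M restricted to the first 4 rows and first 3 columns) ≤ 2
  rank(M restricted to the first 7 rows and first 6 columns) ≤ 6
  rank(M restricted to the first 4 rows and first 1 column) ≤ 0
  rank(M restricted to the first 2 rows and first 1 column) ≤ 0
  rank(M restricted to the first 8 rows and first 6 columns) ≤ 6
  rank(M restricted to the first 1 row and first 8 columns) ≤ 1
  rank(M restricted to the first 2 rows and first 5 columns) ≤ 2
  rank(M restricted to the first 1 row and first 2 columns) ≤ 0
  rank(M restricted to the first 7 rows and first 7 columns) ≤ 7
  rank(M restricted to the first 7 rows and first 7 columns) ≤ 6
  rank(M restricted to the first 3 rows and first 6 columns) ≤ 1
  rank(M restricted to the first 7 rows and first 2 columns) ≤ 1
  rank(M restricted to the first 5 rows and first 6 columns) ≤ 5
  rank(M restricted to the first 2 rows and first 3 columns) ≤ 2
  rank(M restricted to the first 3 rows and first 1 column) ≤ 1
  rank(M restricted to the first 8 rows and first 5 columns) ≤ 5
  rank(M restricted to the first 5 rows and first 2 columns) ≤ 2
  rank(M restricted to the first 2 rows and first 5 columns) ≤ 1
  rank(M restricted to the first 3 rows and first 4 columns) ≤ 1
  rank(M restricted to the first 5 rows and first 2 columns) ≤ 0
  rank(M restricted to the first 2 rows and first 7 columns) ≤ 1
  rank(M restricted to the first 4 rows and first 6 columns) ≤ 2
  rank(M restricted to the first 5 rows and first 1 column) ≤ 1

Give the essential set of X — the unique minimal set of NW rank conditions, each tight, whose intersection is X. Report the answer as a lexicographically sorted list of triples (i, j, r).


Recovering R(i,j) via the rank-extension bound from the 26 conditions:

  i=1: 0  0  1  1  1  1  1  1
  i=2: 0  0  1  1  1  1  1  2
  i=3: 0  0  1  1  1  1  2  3
  i=4: 0  0  1  2  2  2  3  4
  i=5: 0  0  1  2  2  3  4  5
  i=6: 1  1  2  3  3  4  5  6
  i=7: 1  1  2  3  4  5  6  7
  i=8: 1  2  3  4  5  6  7  8

so w = (3, 8, 7, 4, 6, 1, 5, 2).

ℓ(w)=19; the 5 essential cells (i,j,r):

[(2, 7, 1), (3, 6, 1), (5, 2, 0), (5, 5, 2), (7, 2, 1)]
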